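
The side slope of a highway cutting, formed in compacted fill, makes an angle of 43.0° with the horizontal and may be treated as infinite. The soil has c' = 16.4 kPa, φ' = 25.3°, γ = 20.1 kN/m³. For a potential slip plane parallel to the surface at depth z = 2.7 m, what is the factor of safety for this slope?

For an infinite slope with a slip plane parallel to the surface (no pore pressure): FS = [c' + γz cos²β tanφ'] / [γz sinβ cosβ].
γz = 20.1·2.7 = 54.27 kN/m²
Numerator = 16.4 + 54.27·cos²43.0°·tan25.3° = 16.4 + 54.27·0.5349·0.4727 = 30.121 kPa
Denominator = 54.27·sin43.0°·cos43.0° = 54.27·0.6820·0.7314 = 27.069 kPa
FS = 30.121 / 27.069 = 1.113

FS = 1.11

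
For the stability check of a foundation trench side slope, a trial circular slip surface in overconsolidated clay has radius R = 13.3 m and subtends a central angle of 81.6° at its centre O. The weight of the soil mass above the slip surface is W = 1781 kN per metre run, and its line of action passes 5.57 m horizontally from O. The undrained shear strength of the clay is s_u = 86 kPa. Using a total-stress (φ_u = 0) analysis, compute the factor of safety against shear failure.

FS = 2.18

Taking moments about the centre O, the resisting moment is provided by the undrained shear strength acting along the arc:
Arc length L_a = R·θ = 13.3·(81.6°·π/180) = 13.3·1.4242 = 18.94 m
M_R = s_u·L_a·R = 86·18.94·13.3 = 21665.5 kN·m/m
M_D = W·d = 1781·5.57 = 9920.2 kN·m/m
FS = M_R / M_D = 21665.5 / 9920.2 = 2.184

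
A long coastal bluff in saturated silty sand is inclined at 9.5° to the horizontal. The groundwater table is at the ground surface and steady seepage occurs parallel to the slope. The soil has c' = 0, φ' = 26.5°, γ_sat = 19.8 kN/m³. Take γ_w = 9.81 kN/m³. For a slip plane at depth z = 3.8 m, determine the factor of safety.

FS = 1.50

With seepage parallel to the slope and the water table at the surface, the effective normal stress on the slip plane uses the buoyant unit weight γ' = γ_sat − γ_w while the driving shear stress uses γ_sat:
FS = [c' + γ' z cos²β tanφ'] / [γ_sat z sinβ cosβ]
(For c' = 0 this reduces to FS = (γ'/γ_sat)·tanφ'/tanβ.)
γ' = 19.8 − 9.81 = 9.99 kN/m³
Numerator = 0.0 + 9.99·3.8·cos²9.5°·tan26.5° = 0.0 + 9.99·3.8·0.9728·0.4986 = 18.412 kPa
Denominator = 19.8·3.8·sin9.5°·cos9.5° = 19.8·3.8·0.1650·0.9863 = 12.248 kPa
FS = 18.412 / 12.248 = 1.503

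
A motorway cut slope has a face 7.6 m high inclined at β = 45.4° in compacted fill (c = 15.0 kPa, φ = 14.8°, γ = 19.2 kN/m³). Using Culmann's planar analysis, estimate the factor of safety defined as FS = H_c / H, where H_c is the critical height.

FS = 2.03

H_c = (4c/γ) · sinβ cosφ / [1 − cos(β − φ)]
    = (4·15.0/19.2) · sin45.4°·cos14.8° / [1 − cos30.6°]
    = 3.125 · 0.6884 / 0.1393 = 15.45 m
FS = H_c / H = 15.45 / 7.6 = 2.033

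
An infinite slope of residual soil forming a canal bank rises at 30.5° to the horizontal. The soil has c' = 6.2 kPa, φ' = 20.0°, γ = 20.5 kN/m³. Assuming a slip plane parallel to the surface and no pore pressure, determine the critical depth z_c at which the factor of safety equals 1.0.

Setting FS = 1.00 in FS = [c' + γz cos²β tanφ'] / [γz sinβ cosβ] and solving for z:
z = c' / [γ cosβ (FS·sinβ − cosβ·tanφ')]
  = 6.2 / [20.5·cos30.5°·(1.00·sin30.5° − cos30.5°·tan20.0°)]
  = 6.2 / [20.5·0.8616·(1.00·0.5075 − 0.8616·0.3640)]
  = 6.2 / 3.4255 = 1.810 m

z_c = 1.81 m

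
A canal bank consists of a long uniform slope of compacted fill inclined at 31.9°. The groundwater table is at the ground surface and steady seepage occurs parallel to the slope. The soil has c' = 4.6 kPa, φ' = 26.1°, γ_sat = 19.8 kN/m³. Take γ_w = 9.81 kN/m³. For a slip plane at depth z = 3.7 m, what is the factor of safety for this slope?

FS = 0.54

With seepage parallel to the slope and the water table at the surface, the effective normal stress on the slip plane uses the buoyant unit weight γ' = γ_sat − γ_w while the driving shear stress uses γ_sat:
FS = [c' + γ' z cos²β tanφ'] / [γ_sat z sinβ cosβ]
γ' = 19.8 − 9.81 = 9.99 kN/m³
Numerator = 4.6 + 9.99·3.7·cos²31.9°·tan26.1° = 4.6 + 9.99·3.7·0.7208·0.4899 = 17.651 kPa
Denominator = 19.8·3.7·sin31.9°·cos31.9° = 19.8·3.7·0.5284·0.8490 = 32.867 kPa
FS = 17.651 / 32.867 = 0.537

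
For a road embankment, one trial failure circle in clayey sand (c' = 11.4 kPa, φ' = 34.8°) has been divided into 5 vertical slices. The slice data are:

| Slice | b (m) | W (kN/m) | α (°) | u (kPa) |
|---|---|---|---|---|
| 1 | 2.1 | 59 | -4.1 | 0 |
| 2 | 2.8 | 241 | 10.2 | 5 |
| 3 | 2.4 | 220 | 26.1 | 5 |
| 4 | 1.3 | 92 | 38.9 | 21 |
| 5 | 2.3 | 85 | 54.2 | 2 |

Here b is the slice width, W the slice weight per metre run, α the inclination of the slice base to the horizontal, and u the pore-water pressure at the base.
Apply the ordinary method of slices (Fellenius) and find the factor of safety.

Ordinary method of slices: FS = Σ[c'·Δl_i + (W_i cosα_i − u_i·Δl_i)·tanφ'] / Σ W_i sinα_i, with Δl_i = b_i / cosα_i.
Slice 1: Δl = 2.1/cos(-4.1°) = 2.105 m; N'_1 = 59·cos(-4.1°) − 0·2.105 = 58.8; c'Δl = 24.00; W sinα = -4.2
Slice 2: Δl = 2.8/cos10.2° = 2.845 m; N'_2 = 241·cos10.2° − 5·2.845 = 223.0; c'Δl = 32.43; W sinα = 42.7
Slice 3: Δl = 2.4/cos26.1° = 2.673 m; N'_3 = 220·cos26.1° − 5·2.673 = 184.2; c'Δl = 30.47; W sinα = 96.8
Slice 4: Δl = 1.3/cos38.9° = 1.670 m; N'_4 = 92·cos38.9° − 21·1.670 = 36.5; c'Δl = 19.04; W sinα = 57.8
Slice 5: Δl = 2.3/cos54.2° = 3.932 m; N'_5 = 85·cos54.2° − 2·3.932 = 41.9; c'Δl = 44.82; W sinα = 68.9
Σc'Δl = 150.8 kN/m; ΣN' = 544.4 kN/m; ΣW sinα = 262.0 kN/m
Resisting = 150.8 + 544.4·tan34.8° = 150.8 + 378.4 = 529.1 kN/m
FS = 529.1 / 262.0 = 2.020

FS = 2.02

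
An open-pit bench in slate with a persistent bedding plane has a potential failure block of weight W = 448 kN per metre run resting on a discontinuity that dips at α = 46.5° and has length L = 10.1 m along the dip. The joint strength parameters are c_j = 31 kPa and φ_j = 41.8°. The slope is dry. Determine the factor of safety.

Resolving the block weight along and normal to the plane and applying the Mohr–Coulomb strength on the joint:
N' = W cosα = 448·cos46.5° = 308.4 kN/m
Driving force T = W sinα = 448·sin46.5° = 325.0 kN/m
Resisting force R = c_j·L + N'·tanφ_j = 31·10.1 + 308.4·tan41.8° = 313.1 + 275.7 = 588.8 kN/m
FS = R / T = 588.8 / 325.0 = 1.812

FS = 1.81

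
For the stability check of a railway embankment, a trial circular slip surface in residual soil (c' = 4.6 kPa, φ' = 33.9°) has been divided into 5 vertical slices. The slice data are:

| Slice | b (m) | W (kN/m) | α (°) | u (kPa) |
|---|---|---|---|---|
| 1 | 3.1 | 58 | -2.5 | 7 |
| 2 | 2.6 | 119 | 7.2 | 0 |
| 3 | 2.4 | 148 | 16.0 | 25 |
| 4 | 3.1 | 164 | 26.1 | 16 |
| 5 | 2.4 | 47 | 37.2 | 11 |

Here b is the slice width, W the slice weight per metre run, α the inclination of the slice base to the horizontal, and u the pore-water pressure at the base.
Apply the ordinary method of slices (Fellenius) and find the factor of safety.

Ordinary method of slices: FS = Σ[c'·Δl_i + (W_i cosα_i − u_i·Δl_i)·tanφ'] / Σ W_i sinα_i, with Δl_i = b_i / cosα_i.
Slice 1: Δl = 3.1/cos(-2.5°) = 3.103 m; N'_1 = 58·cos(-2.5°) − 7·3.103 = 36.2; c'Δl = 14.27; W sinα = -2.5
Slice 2: Δl = 2.6/cos7.2° = 2.621 m; N'_2 = 119·cos7.2° − 0·2.621 = 118.1; c'Δl = 12.06; W sinα = 14.9
Slice 3: Δl = 2.4/cos16.0° = 2.497 m; N'_3 = 148·cos16.0° − 25·2.497 = 79.8; c'Δl = 11.48; W sinα = 40.8
Slice 4: Δl = 3.1/cos26.1° = 3.452 m; N'_4 = 164·cos26.1° − 16·3.452 = 92.0; c'Δl = 15.88; W sinα = 72.2
Slice 5: Δl = 2.4/cos37.2° = 3.013 m; N'_5 = 47·cos37.2° − 11·3.013 = 4.3; c'Δl = 13.86; W sinα = 28.4
Σc'Δl = 67.6 kN/m; ΣN' = 330.5 kN/m; ΣW sinα = 153.7 kN/m
Resisting = 67.6 + 330.5·tan33.9° = 67.6 + 222.1 = 289.6 kN/m
FS = 289.6 / 153.7 = 1.884

FS = 1.88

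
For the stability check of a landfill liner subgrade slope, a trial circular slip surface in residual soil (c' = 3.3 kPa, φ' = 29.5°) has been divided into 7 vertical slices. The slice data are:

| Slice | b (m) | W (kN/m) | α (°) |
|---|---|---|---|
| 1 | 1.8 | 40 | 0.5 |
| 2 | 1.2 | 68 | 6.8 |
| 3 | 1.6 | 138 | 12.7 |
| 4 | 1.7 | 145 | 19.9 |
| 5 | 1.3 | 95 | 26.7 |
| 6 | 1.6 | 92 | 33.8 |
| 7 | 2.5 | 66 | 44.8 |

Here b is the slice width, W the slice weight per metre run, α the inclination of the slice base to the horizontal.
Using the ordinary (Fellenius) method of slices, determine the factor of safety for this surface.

Ordinary method of slices: FS = Σ[c'·Δl_i + (W_i cosα_i)·tanφ'] / Σ W_i sinα_i, with Δl_i = b_i / cosα_i.
Slice 1: Δl = 1.8/cos0.5° = 1.800 m; N'_1 = 40·cos0.5° = 40.0; c'Δl = 5.94; W sinα = 0.3
Slice 2: Δl = 1.2/cos6.8° = 1.209 m; N'_2 = 68·cos6.8° = 67.5; c'Δl = 3.99; W sinα = 8.1
Slice 3: Δl = 1.6/cos12.7° = 1.640 m; N'_3 = 138·cos12.7° = 134.6; c'Δl = 5.41; W sinα = 30.3
Slice 4: Δl = 1.7/cos19.9° = 1.808 m; N'_4 = 145·cos19.9° = 136.3; c'Δl = 5.97; W sinα = 49.4
Slice 5: Δl = 1.3/cos26.7° = 1.455 m; N'_5 = 95·cos26.7° = 84.9; c'Δl = 4.80; W sinα = 42.7
Slice 6: Δl = 1.6/cos33.8° = 1.925 m; N'_6 = 92·cos33.8° = 76.5; c'Δl = 6.35; W sinα = 51.2
Slice 7: Δl = 2.5/cos44.8° = 3.523 m; N'_7 = 66·cos44.8° = 46.8; c'Δl = 11.63; W sinα = 46.5
Σc'Δl = 44.1 kN/m; ΣN' = 586.6 kN/m; ΣW sinα = 228.5 kN/m
Resisting = 44.1 + 586.6·tan29.5° = 44.1 + 331.9 = 376.0 kN/m
FS = 376.0 / 228.5 = 1.646

FS = 1.65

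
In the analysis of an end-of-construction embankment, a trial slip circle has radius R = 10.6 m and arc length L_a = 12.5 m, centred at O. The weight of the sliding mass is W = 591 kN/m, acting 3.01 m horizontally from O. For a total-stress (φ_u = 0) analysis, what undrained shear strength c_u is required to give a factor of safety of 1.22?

c_u = 16.4 kPa

FS = c_u·L_a·R / (W·d), so c_u = FS·W·d / (L_a·R).
c_u = 1.22·591·3.01 / (12.50·10.6) = 2170.3 / 132.50 = 16.38 kPa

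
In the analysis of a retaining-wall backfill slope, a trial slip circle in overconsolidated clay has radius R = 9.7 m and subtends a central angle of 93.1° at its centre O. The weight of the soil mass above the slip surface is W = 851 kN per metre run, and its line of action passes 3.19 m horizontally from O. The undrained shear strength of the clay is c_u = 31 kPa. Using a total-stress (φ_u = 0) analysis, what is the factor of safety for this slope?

Taking moments about the centre O, the resisting moment is provided by the undrained shear strength acting along the arc:
Arc length L_a = R·θ = 9.7·(93.1°·π/180) = 9.7·1.6249 = 15.76 m
M_R = c_u·L_a·R = 31·15.76·9.7 = 4739.5 kN·m/m
M_D = W·d = 851·3.19 = 2714.7 kN·m/m
FS = M_R / M_D = 4739.5 / 2714.7 = 1.746

FS = 1.75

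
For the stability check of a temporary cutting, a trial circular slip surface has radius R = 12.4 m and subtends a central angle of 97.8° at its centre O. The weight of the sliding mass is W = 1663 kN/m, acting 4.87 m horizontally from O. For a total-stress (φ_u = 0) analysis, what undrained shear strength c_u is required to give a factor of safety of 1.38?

FS = c_u·L_a·R / (W·d), so c_u = FS·W·d / (L_a·R).
Arc length L_a = R·θ = 12.4·(97.8°·π/180) = 12.4·1.7069 = 21.17 m
c_u = 1.38·1663·4.87 / (21.17·12.4) = 11176.4 / 262.46 = 42.58 kPa

c_u = 42.6 kPa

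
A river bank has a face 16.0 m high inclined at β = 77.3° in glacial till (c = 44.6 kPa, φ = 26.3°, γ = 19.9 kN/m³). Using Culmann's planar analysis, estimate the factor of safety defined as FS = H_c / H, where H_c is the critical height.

FS = 1.32

H_c = (4c/γ) · sinβ cosφ / [1 − cos(β − φ)]
    = (4·44.6/19.9) · sin77.3°·cos26.3° / [1 − cos51.0°]
    = 8.965 · 0.8746 / 0.3707 = 21.15 m
FS = H_c / H = 21.15 / 16.0 = 1.322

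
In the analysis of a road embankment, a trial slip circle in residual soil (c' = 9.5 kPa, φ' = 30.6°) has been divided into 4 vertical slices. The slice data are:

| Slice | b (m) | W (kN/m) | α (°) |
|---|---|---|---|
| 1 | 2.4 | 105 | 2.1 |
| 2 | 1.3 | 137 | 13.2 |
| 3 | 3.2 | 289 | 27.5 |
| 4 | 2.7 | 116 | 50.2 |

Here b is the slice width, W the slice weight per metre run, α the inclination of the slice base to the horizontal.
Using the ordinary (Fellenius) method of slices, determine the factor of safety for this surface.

FS = 1.73

Ordinary method of slices: FS = Σ[c'·Δl_i + (W_i cosα_i)·tanφ'] / Σ W_i sinα_i, with Δl_i = b_i / cosα_i.
Slice 1: Δl = 2.4/cos2.1° = 2.402 m; N'_1 = 105·cos2.1° = 104.9; c'Δl = 22.82; W sinα = 3.8
Slice 2: Δl = 1.3/cos13.2° = 1.335 m; N'_2 = 137·cos13.2° = 133.4; c'Δl = 12.69; W sinα = 31.3
Slice 3: Δl = 3.2/cos27.5° = 3.608 m; N'_3 = 289·cos27.5° = 256.3; c'Δl = 34.27; W sinα = 133.4
Slice 4: Δl = 2.7/cos50.2° = 4.218 m; N'_4 = 116·cos50.2° = 74.3; c'Δl = 40.07; W sinα = 89.1
Σc'Δl = 109.8 kN/m; ΣN' = 568.9 kN/m; ΣW sinα = 257.7 kN/m
Resisting = 109.8 + 568.9·tan30.6° = 109.8 + 336.5 = 446.3 kN/m
FS = 446.3 / 257.7 = 1.732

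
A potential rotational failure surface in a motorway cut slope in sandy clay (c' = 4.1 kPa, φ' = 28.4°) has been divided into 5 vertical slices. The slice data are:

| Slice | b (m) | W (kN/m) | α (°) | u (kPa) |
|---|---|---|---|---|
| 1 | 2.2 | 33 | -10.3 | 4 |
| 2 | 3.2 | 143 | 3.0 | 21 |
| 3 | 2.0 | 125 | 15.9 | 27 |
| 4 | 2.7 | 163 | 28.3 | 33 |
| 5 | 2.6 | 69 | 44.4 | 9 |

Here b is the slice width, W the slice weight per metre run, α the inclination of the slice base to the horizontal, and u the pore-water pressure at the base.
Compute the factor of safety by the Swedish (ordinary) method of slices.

FS = 1.11

Ordinary method of slices: FS = Σ[c'·Δl_i + (W_i cosα_i − u_i·Δl_i)·tanφ'] / Σ W_i sinα_i, with Δl_i = b_i / cosα_i.
Slice 1: Δl = 2.2/cos(-10.3°) = 2.236 m; N'_1 = 33·cos(-10.3°) − 4·2.236 = 23.5; c'Δl = 9.17; W sinα = -5.9
Slice 2: Δl = 3.2/cos3.0° = 3.204 m; N'_2 = 143·cos3.0° − 21·3.204 = 75.5; c'Δl = 13.14; W sinα = 7.5
Slice 3: Δl = 2.0/cos15.9° = 2.080 m; N'_3 = 125·cos15.9° − 27·2.080 = 64.1; c'Δl = 8.53; W sinα = 34.2
Slice 4: Δl = 2.7/cos28.3° = 3.067 m; N'_4 = 163·cos28.3° − 33·3.067 = 42.3; c'Δl = 12.57; W sinα = 77.3
Slice 5: Δl = 2.6/cos44.4° = 3.639 m; N'_5 = 69·cos44.4° − 9·3.639 = 16.5; c'Δl = 14.92; W sinα = 48.3
Σc'Δl = 58.3 kN/m; ΣN' = 222.0 kN/m; ΣW sinα = 161.4 kN/m
Resisting = 58.3 + 222.0·tan28.4° = 58.3 + 120.0 = 178.3 kN/m
FS = 178.3 / 161.4 = 1.105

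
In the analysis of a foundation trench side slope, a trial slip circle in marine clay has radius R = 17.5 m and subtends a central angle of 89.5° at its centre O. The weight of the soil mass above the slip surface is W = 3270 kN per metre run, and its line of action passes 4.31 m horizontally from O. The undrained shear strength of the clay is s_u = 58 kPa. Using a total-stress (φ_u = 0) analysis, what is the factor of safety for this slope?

FS = 1.97

Taking moments about the centre O, the resisting moment is provided by the undrained shear strength acting along the arc:
Arc length L_a = R·θ = 17.5·(89.5°·π/180) = 17.5·1.5621 = 27.34 m
M_R = s_u·L_a·R = 58·27.34·17.5 = 27746.3 kN·m/m
M_D = W·d = 3270·4.31 = 14093.7 kN·m/m
FS = M_R / M_D = 27746.3 / 14093.7 = 1.969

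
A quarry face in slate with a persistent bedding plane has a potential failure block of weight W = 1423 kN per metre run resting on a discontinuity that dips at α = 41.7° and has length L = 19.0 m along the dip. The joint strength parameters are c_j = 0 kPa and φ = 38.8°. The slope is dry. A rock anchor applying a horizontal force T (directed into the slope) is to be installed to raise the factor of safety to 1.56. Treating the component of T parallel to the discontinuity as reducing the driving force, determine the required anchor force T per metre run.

Resolving forces along and normal to the sliding plane, with the horizontal anchor force T adding T·sinα to the effective normal force and T·cosα acting up the plane against the driving force:
FS = [c_jL + (W cosα + T sinα) tanφ] / [W sinα − T cosα]
Without the anchor: N' = 1062.5 kN/m, driving T_d = 946.6 kN/m, resisting R = 0·19.0 + 1062.5·tan38.8° = 854.2 kN/m, FS = 0.90.
Setting FS = 1.56 and solving for T:
1.56·(946.6 − T cos41.7°) = 854.2 + T sin41.7°·tan38.8°
T·(sin41.7°·tan38.8° + 1.56·cos41.7°) = 1.56·946.6 − 854.2
T·(0.6652·0.8040 + 1.56·0.7466) = 1476.7 − 854.2 = 622.5
T·1.6996 = 622.5
T = 366.3 kN/m

T = 366 kN/m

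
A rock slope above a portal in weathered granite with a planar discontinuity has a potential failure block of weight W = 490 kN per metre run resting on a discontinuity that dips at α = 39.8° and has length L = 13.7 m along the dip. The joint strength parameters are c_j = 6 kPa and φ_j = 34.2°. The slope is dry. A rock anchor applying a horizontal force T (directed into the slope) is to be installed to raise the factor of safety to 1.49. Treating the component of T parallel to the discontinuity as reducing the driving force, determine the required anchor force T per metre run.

T = 82 kN/m

Resolving forces along and normal to the sliding plane, with the horizontal anchor force T adding T·sinα to the effective normal force and T·cosα acting up the plane against the driving force:
FS = [c_jL + (W cosα + T sinα) tanφ_j] / [W sinα − T cosα]
Without the anchor: N' = 376.5 kN/m, driving T_d = 313.7 kN/m, resisting R = 6·13.7 + 376.5·tan34.2° = 338.0 kN/m, FS = 1.08.
Setting FS = 1.49 and solving for T:
1.49·(313.7 − T cos39.8°) = 338.0 + T sin39.8°·tan34.2°
T·(sin39.8°·tan34.2° + 1.49·cos39.8°) = 1.49·313.7 − 338.0
T·(0.6401·0.6796 + 1.49·0.7683) = 467.3 − 338.0 = 129.3
T·1.5798 = 129.3
T = 81.8 kN/m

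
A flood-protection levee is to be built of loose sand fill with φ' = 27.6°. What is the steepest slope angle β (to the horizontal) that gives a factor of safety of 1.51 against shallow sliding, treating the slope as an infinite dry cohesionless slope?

β = 19.1°

For an infinite dry cohesionless slope FS = tanφ'/tanβ, so tanβ = tanφ' / FS.
tanβ = tan27.6° / 1.51 = 0.5228 / 1.51 = 0.3462
β = arctan(0.3462) = 19.10°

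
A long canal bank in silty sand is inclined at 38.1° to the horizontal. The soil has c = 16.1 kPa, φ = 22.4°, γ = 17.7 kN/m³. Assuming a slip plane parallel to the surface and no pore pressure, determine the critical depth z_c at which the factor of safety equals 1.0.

Setting FS = 1.00 in FS = [c + γz cos²β tanφ] / [γz sinβ cosβ] and solving for z:
z = c / [γ cosβ (FS·sinβ − cosβ·tanφ)]
  = 16.1 / [17.7·cos38.1°·(1.00·sin38.1° − cos38.1°·tan22.4°)]
  = 16.1 / [17.7·0.7869·(1.00·0.6170 − 0.7869·0.4122)]
  = 16.1 / 4.0767 = 3.949 m

z_c = 3.95 m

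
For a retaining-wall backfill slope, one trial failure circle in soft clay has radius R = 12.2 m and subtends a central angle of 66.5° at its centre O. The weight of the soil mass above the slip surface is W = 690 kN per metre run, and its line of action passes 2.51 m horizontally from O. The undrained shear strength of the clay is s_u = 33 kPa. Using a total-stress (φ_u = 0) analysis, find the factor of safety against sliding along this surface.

FS = 3.29

Taking moments about the centre O, the resisting moment is provided by the undrained shear strength acting along the arc:
Arc length L_a = R·θ = 12.2·(66.5°·π/180) = 12.2·1.1606 = 14.16 m
M_R = s_u·L_a·R = 33·14.16·12.2 = 5700.8 kN·m/m
M_D = W·d = 690·2.51 = 1731.9 kN·m/m
FS = M_R / M_D = 5700.8 / 1731.9 = 3.292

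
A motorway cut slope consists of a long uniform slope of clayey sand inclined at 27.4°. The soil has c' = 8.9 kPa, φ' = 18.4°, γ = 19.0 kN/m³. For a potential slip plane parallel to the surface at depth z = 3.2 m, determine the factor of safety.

FS = 1.00

For an infinite slope with a slip plane parallel to the surface (no pore pressure): FS = [c' + γz cos²β tanφ'] / [γz sinβ cosβ].
γz = 19.0·3.2 = 60.80 kN/m²
Numerator = 8.9 + 60.80·cos²27.4°·tan18.4° = 8.9 + 60.80·0.7882·0.3327 = 24.842 kPa
Denominator = 60.80·sin27.4°·cos27.4° = 60.80·0.4602·0.8878 = 24.841 kPa
FS = 24.842 / 24.841 = 1.000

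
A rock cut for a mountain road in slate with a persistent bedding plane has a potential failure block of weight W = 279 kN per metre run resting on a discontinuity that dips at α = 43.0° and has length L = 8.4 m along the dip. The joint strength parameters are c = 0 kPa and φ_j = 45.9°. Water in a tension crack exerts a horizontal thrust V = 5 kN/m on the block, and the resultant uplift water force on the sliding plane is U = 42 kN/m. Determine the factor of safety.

Resolving the block weight along and normal to the plane and applying the Mohr–Coulomb strength on the joint:
N' = W cosα − U − V sinα = 279·cos43.0° − 42 − 5·sin43.0° = 158.6 kN/m
Driving force T = W sinα + V cosα = 279·sin43.0° + 5·cos43.0° = 193.9 kN/m
Resisting force R = c·L + N'·tanφ_j = 0·8.4 + 158.6·tan45.9° = 0.0 + 163.7 = 163.7 kN/m
FS = R / T = 163.7 / 193.9 = 0.844

FS = 0.84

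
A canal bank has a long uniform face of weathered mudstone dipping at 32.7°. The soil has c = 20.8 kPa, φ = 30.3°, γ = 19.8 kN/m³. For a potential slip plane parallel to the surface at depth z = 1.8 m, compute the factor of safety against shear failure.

FS = 2.19

For an infinite slope with a slip plane parallel to the surface (no pore pressure): FS = [c + γz cos²β tanφ] / [γz sinβ cosβ].
γz = 19.8·1.8 = 35.64 kN/m²
Numerator = 20.8 + 35.64·cos²32.7°·tan30.3° = 20.8 + 35.64·0.7081·0.5844 = 35.548 kPa
Denominator = 35.64·sin32.7°·cos32.7° = 35.64·0.5402·0.8415 = 16.203 kPa
FS = 35.548 / 16.203 = 2.194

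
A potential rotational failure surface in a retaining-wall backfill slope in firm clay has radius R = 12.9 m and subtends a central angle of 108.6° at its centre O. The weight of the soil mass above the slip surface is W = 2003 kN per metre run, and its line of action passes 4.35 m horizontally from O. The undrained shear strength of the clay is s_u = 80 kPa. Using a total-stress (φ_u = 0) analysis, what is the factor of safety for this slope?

FS = 2.90

Taking moments about the centre O, the resisting moment is provided by the undrained shear strength acting along the arc:
Arc length L_a = R·θ = 12.9·(108.6°·π/180) = 12.9·1.8954 = 24.45 m
M_R = s_u·L_a·R = 80·24.45·12.9 = 25233.4 kN·m/m
M_D = W·d = 2003·4.35 = 8713.0 kN·m/m
FS = M_R / M_D = 25233.4 / 8713.0 = 2.896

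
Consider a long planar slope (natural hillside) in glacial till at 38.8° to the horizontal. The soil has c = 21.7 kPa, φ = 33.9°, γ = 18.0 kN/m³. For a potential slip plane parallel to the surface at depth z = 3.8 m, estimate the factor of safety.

FS = 1.49

For an infinite slope with a slip plane parallel to the surface (no pore pressure): FS = [c + γz cos²β tanφ] / [γz sinβ cosβ].
γz = 18.0·3.8 = 68.40 kN/m²
Numerator = 21.7 + 68.40·cos²38.8°·tan33.9° = 21.7 + 68.40·0.6074·0.6720 = 49.616 kPa
Denominator = 68.40·sin38.8°·cos38.8° = 68.40·0.6266·0.7793 = 33.402 kPa
FS = 49.616 / 33.402 = 1.485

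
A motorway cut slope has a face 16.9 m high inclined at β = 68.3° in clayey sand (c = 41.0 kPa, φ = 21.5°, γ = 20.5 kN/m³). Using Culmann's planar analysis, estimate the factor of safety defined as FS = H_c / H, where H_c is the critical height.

FS = 1.30

H_c = (4c/γ) · sinβ cosφ / [1 − cos(β − φ)]
    = (4·41.0/20.5) · sin68.3°·cos21.5° / [1 − cos46.8°]
    = 8.000 · 0.8645 / 0.3155 = 21.92 m
FS = H_c / H = 21.92 / 16.9 = 1.297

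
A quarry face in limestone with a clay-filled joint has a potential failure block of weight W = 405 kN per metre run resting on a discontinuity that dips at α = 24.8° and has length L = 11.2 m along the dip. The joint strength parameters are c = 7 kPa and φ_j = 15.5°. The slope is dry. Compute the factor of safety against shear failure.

FS = 1.06

Resolving the block weight along and normal to the plane and applying the Mohr–Coulomb strength on the joint:
N' = W cosα = 405·cos24.8° = 367.6 kN/m
Driving force T = W sinα = 405·sin24.8° = 169.9 kN/m
Resisting force R = c·L + N'·tanφ_j = 7·11.2 + 367.6·tan15.5° = 78.4 + 102.0 = 180.4 kN/m
FS = R / T = 180.4 / 169.9 = 1.062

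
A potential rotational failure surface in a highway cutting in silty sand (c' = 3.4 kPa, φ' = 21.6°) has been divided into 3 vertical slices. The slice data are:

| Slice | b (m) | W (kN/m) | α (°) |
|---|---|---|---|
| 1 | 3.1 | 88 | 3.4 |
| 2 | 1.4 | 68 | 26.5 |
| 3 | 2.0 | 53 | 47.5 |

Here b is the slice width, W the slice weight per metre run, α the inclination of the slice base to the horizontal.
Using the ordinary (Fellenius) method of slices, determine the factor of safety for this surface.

Ordinary method of slices: FS = Σ[c'·Δl_i + (W_i cosα_i)·tanφ'] / Σ W_i sinα_i, with Δl_i = b_i / cosα_i.
Slice 1: Δl = 3.1/cos3.4° = 3.105 m; N'_1 = 88·cos3.4° = 87.8; c'Δl = 10.56; W sinα = 5.2
Slice 2: Δl = 1.4/cos26.5° = 1.564 m; N'_2 = 68·cos26.5° = 60.9; c'Δl = 5.32; W sinα = 30.3
Slice 3: Δl = 2.0/cos47.5° = 2.960 m; N'_3 = 53·cos47.5° = 35.8; c'Δl = 10.07; W sinα = 39.1
Σc'Δl = 25.9 kN/m; ΣN' = 184.5 kN/m; ΣW sinα = 74.6 kN/m
Resisting = 25.9 + 184.5·tan21.6° = 25.9 + 73.1 = 99.0 kN/m
FS = 99.0 / 74.6 = 1.326

FS = 1.33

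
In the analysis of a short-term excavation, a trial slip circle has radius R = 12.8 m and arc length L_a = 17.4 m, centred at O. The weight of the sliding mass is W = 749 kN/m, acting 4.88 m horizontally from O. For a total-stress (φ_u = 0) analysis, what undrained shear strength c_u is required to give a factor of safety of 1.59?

c_u = 26.1 kPa

FS = c_u·L_a·R / (W·d), so c_u = FS·W·d / (L_a·R).
c_u = 1.59·749·4.88 / (17.40·12.8) = 5811.6 / 222.72 = 26.09 kPa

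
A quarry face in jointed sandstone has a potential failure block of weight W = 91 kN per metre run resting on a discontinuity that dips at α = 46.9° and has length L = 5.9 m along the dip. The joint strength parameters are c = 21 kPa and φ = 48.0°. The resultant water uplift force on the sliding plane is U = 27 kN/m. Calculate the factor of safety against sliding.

FS = 2.45

Resolving the block weight along and normal to the plane and applying the Mohr–Coulomb strength on the joint:
N' = W cosα − U = 91·cos46.9° − 27 = 35.2 kN/m
Driving force T = W sinα = 91·sin46.9° = 66.4 kN/m
Resisting force R = c·L + N'·tanφ = 21·5.9 + 35.2·tan48.0° = 123.9 + 39.1 = 163.0 kN/m
FS = R / T = 163.0 / 66.4 = 2.453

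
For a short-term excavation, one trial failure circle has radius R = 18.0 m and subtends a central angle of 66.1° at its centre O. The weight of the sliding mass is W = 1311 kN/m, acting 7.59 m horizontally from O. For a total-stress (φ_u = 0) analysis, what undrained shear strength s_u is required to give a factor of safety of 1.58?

FS = s_u·L_a·R / (W·d), so s_u = FS·W·d / (L_a·R).
Arc length L_a = R·θ = 18.0·(66.1°·π/180) = 18.0·1.1537 = 20.77 m
s_u = 1.58·1311·7.59 / (20.77·18.0) = 15721.8 / 373.79 = 42.06 kPa

s_u = 42.1 kPa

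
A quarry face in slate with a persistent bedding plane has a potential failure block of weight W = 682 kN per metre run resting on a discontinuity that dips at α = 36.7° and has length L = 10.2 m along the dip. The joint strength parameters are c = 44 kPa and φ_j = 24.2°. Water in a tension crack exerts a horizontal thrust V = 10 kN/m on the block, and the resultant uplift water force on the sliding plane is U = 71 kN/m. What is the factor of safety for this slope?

FS = 1.59

Resolving the block weight along and normal to the plane and applying the Mohr–Coulomb strength on the joint:
N' = W cosα − U − V sinα = 682·cos36.7° − 71 − 10·sin36.7° = 469.8 kN/m
Driving force T = W sinα + V cosα = 682·sin36.7° + 10·cos36.7° = 415.6 kN/m
Resisting force R = c·L + N'·tanφ_j = 44·10.2 + 469.8·tan24.2° = 448.8 + 211.2 = 660.0 kN/m
FS = R / T = 660.0 / 415.6 = 1.588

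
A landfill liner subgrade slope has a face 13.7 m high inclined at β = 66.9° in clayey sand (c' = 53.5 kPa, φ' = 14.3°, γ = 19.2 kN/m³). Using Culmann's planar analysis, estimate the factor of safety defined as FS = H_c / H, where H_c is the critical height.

FS = 1.85

H_c = (4c'/γ) · sinβ cosφ' / [1 − cos(β − φ')]
    = (4·53.5/19.2) · sin66.9°·cos14.3° / [1 − cos52.6°]
    = 11.146 · 0.8913 / 0.3926 = 25.30 m
FS = H_c / H = 25.30 / 13.7 = 1.847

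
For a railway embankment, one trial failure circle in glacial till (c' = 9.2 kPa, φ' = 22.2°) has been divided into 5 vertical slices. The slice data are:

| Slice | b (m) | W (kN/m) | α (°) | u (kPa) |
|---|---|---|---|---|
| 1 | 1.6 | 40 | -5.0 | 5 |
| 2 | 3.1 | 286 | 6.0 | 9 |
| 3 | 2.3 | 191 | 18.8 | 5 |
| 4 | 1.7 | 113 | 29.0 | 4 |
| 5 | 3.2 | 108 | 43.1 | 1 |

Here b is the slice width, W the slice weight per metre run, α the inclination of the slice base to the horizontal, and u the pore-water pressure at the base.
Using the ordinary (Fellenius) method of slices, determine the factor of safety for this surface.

FS = 1.75

Ordinary method of slices: FS = Σ[c'·Δl_i + (W_i cosα_i − u_i·Δl_i)·tanφ'] / Σ W_i sinα_i, with Δl_i = b_i / cosα_i.
Slice 1: Δl = 1.6/cos(-5.0°) = 1.606 m; N'_1 = 40·cos(-5.0°) − 5·1.606 = 31.8; c'Δl = 14.78; W sinα = -3.5
Slice 2: Δl = 3.1/cos6.0° = 3.117 m; N'_2 = 286·cos6.0° − 9·3.117 = 256.4; c'Δl = 28.68; W sinα = 29.9
Slice 3: Δl = 2.3/cos18.8° = 2.430 m; N'_3 = 191·cos18.8° − 5·2.430 = 168.7; c'Δl = 22.35; W sinα = 61.6
Slice 4: Δl = 1.7/cos29.0° = 1.944 m; N'_4 = 113·cos29.0° − 4·1.944 = 91.1; c'Δl = 17.88; W sinα = 54.8
Slice 5: Δl = 3.2/cos43.1° = 4.383 m; N'_5 = 108·cos43.1° − 1·4.383 = 74.5; c'Δl = 40.32; W sinα = 73.8
Σc'Δl = 124.0 kN/m; ΣN' = 622.4 kN/m; ΣW sinα = 216.5 kN/m
Resisting = 124.0 + 622.4·tan22.2° = 124.0 + 254.0 = 378.0 kN/m
FS = 378.0 / 216.5 = 1.746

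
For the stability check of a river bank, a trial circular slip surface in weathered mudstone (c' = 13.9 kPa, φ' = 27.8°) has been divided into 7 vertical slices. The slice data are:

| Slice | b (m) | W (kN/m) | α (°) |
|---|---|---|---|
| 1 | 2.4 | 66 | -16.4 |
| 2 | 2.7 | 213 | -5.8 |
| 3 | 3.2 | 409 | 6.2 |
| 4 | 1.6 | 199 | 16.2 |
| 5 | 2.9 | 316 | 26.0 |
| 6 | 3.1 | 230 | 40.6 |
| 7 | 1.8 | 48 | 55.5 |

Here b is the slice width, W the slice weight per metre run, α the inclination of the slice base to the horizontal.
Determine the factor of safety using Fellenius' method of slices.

FS = 2.59

Ordinary method of slices: FS = Σ[c'·Δl_i + (W_i cosα_i)·tanφ'] / Σ W_i sinα_i, with Δl_i = b_i / cosα_i.
Slice 1: Δl = 2.4/cos(-16.4°) = 2.502 m; N'_1 = 66·cos(-16.4°) = 63.3; c'Δl = 34.77; W sinα = -18.6
Slice 2: Δl = 2.7/cos(-5.8°) = 2.714 m; N'_2 = 213·cos(-5.8°) = 211.9; c'Δl = 37.72; W sinα = -21.5
Slice 3: Δl = 3.2/cos6.2° = 3.219 m; N'_3 = 409·cos6.2° = 406.6; c'Δl = 44.74; W sinα = 44.2
Slice 4: Δl = 1.6/cos16.2° = 1.666 m; N'_4 = 199·cos16.2° = 191.1; c'Δl = 23.16; W sinα = 55.5
Slice 5: Δl = 2.9/cos26.0° = 3.227 m; N'_5 = 316·cos26.0° = 284.0; c'Δl = 44.85; W sinα = 138.5
Slice 6: Δl = 3.1/cos40.6° = 4.083 m; N'_6 = 230·cos40.6° = 174.6; c'Δl = 56.75; W sinα = 149.7
Slice 7: Δl = 1.8/cos55.5° = 3.178 m; N'_7 = 48·cos55.5° = 27.2; c'Δl = 44.17; W sinα = 39.6
Σc'Δl = 286.2 kN/m; ΣN' = 1358.8 kN/m; ΣW sinα = 387.3 kN/m
Resisting = 286.2 + 1358.8·tan27.8° = 286.2 + 716.4 = 1002.6 kN/m
FS = 1002.6 / 387.3 = 2.589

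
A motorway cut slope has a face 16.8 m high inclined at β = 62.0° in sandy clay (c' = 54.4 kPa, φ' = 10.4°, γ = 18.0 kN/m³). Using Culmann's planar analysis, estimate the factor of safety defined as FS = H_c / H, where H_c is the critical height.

FS = 1.65

H_c = (4c'/γ) · sinβ cosφ' / [1 − cos(β − φ')]
    = (4·54.4/18.0) · sin62.0°·cos10.4° / [1 − cos51.6°]
    = 12.089 · 0.8684 / 0.3789 = 27.71 m
FS = H_c / H = 27.71 / 16.8 = 1.649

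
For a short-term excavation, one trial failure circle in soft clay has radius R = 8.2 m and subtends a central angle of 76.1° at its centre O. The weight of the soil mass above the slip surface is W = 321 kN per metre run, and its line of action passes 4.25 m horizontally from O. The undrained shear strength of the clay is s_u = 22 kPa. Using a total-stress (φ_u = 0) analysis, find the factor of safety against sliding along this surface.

Taking moments about the centre O, the resisting moment is provided by the undrained shear strength acting along the arc:
Arc length L_a = R·θ = 8.2·(76.1°·π/180) = 8.2·1.3282 = 10.89 m
M_R = s_u·L_a·R = 22·10.89·8.2 = 1964.8 kN·m/m
M_D = W·d = 321·4.25 = 1364.2 kN·m/m
FS = M_R / M_D = 1964.8 / 1364.2 = 1.440

FS = 1.44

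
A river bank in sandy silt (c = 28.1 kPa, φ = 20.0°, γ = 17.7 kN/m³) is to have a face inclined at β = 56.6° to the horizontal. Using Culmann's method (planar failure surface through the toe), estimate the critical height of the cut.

H_c = 25.26 m

Culmann's analysis gives the critical failure plane at α_cr = (β + φ)/2 = (56.6 + 20.0)/2 = 38.3°, and the critical height
H_c = (4c/γ) · sinβ cosφ / [1 − cos(β − φ)]
    = (4·28.1/17.7) · sin56.6°·cos20.0° / [1 − cos(36.6°)]
    = 6.350 · 0.8348·0.9397 / [1 − 0.8028]
    = 6.350 · 0.7845 / 0.1972
    = 25.26 m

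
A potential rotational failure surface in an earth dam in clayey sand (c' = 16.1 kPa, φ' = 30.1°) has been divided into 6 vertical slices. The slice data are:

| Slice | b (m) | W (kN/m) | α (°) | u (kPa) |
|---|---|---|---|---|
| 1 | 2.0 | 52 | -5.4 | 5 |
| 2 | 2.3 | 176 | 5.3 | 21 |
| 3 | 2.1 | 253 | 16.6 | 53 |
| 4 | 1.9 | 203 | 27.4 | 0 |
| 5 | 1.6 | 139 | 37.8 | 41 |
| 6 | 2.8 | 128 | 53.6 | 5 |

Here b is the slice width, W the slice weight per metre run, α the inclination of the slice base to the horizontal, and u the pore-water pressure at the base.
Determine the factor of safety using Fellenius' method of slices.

FS = 1.56

Ordinary method of slices: FS = Σ[c'·Δl_i + (W_i cosα_i − u_i·Δl_i)·tanφ'] / Σ W_i sinα_i, with Δl_i = b_i / cosα_i.
Slice 1: Δl = 2.0/cos(-5.4°) = 2.009 m; N'_1 = 52·cos(-5.4°) − 5·2.009 = 41.7; c'Δl = 32.34; W sinα = -4.9
Slice 2: Δl = 2.3/cos5.3° = 2.310 m; N'_2 = 176·cos5.3° − 21·2.310 = 126.7; c'Δl = 37.19; W sinα = 16.3
Slice 3: Δl = 2.1/cos16.6° = 2.191 m; N'_3 = 253·cos16.6° − 53·2.191 = 126.3; c'Δl = 35.28; W sinα = 72.3
Slice 4: Δl = 1.9/cos27.4° = 2.140 m; N'_4 = 203·cos27.4° − 0·2.140 = 180.2; c'Δl = 34.46; W sinα = 93.4
Slice 5: Δl = 1.6/cos37.8° = 2.025 m; N'_5 = 139·cos37.8° − 41·2.025 = 26.8; c'Δl = 32.60; W sinα = 85.2
Slice 6: Δl = 2.8/cos53.6° = 4.718 m; N'_6 = 128·cos53.6° − 5·4.718 = 52.4; c'Δl = 75.97; W sinα = 103.0
Σc'Δl = 247.8 kN/m; ΣN' = 554.2 kN/m; ΣW sinα = 365.3 kN/m
Resisting = 247.8 + 554.2·tan30.1° = 247.8 + 321.2 = 569.1 kN/m
FS = 569.1 / 365.3 = 1.558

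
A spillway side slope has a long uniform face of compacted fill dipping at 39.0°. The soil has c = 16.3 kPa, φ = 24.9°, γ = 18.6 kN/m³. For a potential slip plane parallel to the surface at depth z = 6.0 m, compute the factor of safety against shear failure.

For an infinite slope with a slip plane parallel to the surface (no pore pressure): FS = [c + γz cos²β tanφ] / [γz sinβ cosβ].
γz = 18.6·6.0 = 111.60 kN/m²
Numerator = 16.3 + 111.60·cos²39.0°·tan24.9° = 16.3 + 111.60·0.6040·0.4642 = 47.587 kPa
Denominator = 111.60·sin39.0°·cos39.0° = 111.60·0.6293·0.7771 = 54.581 kPa
FS = 47.587 / 54.581 = 0.872

FS = 0.87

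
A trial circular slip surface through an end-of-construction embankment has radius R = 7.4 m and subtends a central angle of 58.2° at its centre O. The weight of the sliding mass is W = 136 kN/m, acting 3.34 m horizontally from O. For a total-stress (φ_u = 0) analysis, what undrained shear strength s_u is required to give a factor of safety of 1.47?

s_u = 12.0 kPa

FS = s_u·L_a·R / (W·d), so s_u = FS·W·d / (L_a·R).
Arc length L_a = R·θ = 7.4·(58.2°·π/180) = 7.4·1.0158 = 7.52 m
s_u = 1.47·136·3.34 / (7.52·7.4) = 667.7 / 55.62 = 12.00 kPa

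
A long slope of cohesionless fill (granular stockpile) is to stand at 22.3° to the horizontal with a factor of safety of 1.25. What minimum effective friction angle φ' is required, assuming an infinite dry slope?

FS = tanφ'/tanβ ⇒ tanφ' = FS · tanβ = 1.25 · tan22.3° = 0.5127
φ' = arctan(0.5127) = 27.14°

φ' = 27.1°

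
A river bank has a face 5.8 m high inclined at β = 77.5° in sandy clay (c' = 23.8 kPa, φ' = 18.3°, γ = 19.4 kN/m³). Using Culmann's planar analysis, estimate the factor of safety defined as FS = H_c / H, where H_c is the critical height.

FS = 1.61

H_c = (4c'/γ) · sinβ cosφ' / [1 − cos(β − φ')]
    = (4·23.8/19.4) · sin77.5°·cos18.3° / [1 − cos59.2°]
    = 4.907 · 0.9269 / 0.4880 = 9.32 m
FS = H_c / H = 9.32 / 5.8 = 1.607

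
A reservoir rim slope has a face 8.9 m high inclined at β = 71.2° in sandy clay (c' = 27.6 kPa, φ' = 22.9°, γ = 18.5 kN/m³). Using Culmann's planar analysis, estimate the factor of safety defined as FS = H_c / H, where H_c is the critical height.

H_c = (4c'/γ) · sinβ cosφ' / [1 − cos(β − φ')]
    = (4·27.6/18.5) · sin71.2°·cos22.9° / [1 − cos48.3°]
    = 5.968 · 0.8720 / 0.3348 = 15.54 m
FS = H_c / H = 15.54 / 8.9 = 1.747

FS = 1.75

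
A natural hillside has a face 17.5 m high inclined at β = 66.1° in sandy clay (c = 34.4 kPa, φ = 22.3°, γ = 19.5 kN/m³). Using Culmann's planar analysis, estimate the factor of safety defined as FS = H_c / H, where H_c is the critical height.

H_c = (4c/γ) · sinβ cosφ / [1 − cos(β − φ)]
    = (4·34.4/19.5) · sin66.1°·cos22.3° / [1 − cos43.8°]
    = 7.056 · 0.8459 / 0.2782 = 21.45 m
FS = H_c / H = 21.45 / 17.5 = 1.226

FS = 1.23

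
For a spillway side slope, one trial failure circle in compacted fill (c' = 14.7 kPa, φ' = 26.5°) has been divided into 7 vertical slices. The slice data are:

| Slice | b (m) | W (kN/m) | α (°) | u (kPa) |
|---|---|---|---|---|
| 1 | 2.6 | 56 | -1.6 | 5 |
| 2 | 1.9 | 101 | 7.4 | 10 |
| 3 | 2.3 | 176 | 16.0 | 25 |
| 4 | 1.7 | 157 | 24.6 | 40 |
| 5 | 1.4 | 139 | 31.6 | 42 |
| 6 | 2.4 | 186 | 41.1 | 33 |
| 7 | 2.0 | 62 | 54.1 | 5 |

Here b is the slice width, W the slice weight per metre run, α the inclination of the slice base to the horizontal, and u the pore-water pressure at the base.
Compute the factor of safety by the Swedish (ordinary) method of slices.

FS = 1.22

Ordinary method of slices: FS = Σ[c'·Δl_i + (W_i cosα_i − u_i·Δl_i)·tanφ'] / Σ W_i sinα_i, with Δl_i = b_i / cosα_i.
Slice 1: Δl = 2.6/cos(-1.6°) = 2.601 m; N'_1 = 56·cos(-1.6°) − 5·2.601 = 43.0; c'Δl = 38.23; W sinα = -1.6
Slice 2: Δl = 1.9/cos7.4° = 1.916 m; N'_2 = 101·cos7.4° − 10·1.916 = 81.0; c'Δl = 28.16; W sinα = 13.0
Slice 3: Δl = 2.3/cos16.0° = 2.393 m; N'_3 = 176·cos16.0° − 25·2.393 = 109.4; c'Δl = 35.17; W sinα = 48.5
Slice 4: Δl = 1.7/cos24.6° = 1.870 m; N'_4 = 157·cos24.6° − 40·1.870 = 68.0; c'Δl = 27.48; W sinα = 65.4
Slice 5: Δl = 1.4/cos31.6° = 1.644 m; N'_5 = 139·cos31.6° − 42·1.644 = 49.4; c'Δl = 24.16; W sinα = 72.8
Slice 6: Δl = 2.4/cos41.1° = 3.185 m; N'_6 = 186·cos41.1° − 33·3.185 = 35.1; c'Δl = 46.82; W sinα = 122.3
Slice 7: Δl = 2.0/cos54.1° = 3.411 m; N'_7 = 62·cos54.1° − 5·3.411 = 19.3; c'Δl = 50.14; W sinα = 50.2
Σc'Δl = 250.2 kN/m; ΣN' = 405.0 kN/m; ΣW sinα = 370.6 kN/m
Resisting = 250.2 + 405.0·tan26.5° = 250.2 + 201.9 = 452.1 kN/m
FS = 452.1 / 370.6 = 1.220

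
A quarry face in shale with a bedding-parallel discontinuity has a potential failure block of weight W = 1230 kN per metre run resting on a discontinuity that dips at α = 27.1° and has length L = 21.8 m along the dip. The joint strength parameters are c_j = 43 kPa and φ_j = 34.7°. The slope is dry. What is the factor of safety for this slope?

FS = 3.03

Resolving the block weight along and normal to the plane and applying the Mohr–Coulomb strength on the joint:
N' = W cosα = 1230·cos27.1° = 1095.0 kN/m
Driving force T = W sinα = 1230·sin27.1° = 560.3 kN/m
Resisting force R = c_j·L + N'·tanφ_j = 43·21.8 + 1095.0·tan34.7° = 937.4 + 758.2 = 1695.6 kN/m
FS = R / T = 1695.6 / 560.3 = 3.026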